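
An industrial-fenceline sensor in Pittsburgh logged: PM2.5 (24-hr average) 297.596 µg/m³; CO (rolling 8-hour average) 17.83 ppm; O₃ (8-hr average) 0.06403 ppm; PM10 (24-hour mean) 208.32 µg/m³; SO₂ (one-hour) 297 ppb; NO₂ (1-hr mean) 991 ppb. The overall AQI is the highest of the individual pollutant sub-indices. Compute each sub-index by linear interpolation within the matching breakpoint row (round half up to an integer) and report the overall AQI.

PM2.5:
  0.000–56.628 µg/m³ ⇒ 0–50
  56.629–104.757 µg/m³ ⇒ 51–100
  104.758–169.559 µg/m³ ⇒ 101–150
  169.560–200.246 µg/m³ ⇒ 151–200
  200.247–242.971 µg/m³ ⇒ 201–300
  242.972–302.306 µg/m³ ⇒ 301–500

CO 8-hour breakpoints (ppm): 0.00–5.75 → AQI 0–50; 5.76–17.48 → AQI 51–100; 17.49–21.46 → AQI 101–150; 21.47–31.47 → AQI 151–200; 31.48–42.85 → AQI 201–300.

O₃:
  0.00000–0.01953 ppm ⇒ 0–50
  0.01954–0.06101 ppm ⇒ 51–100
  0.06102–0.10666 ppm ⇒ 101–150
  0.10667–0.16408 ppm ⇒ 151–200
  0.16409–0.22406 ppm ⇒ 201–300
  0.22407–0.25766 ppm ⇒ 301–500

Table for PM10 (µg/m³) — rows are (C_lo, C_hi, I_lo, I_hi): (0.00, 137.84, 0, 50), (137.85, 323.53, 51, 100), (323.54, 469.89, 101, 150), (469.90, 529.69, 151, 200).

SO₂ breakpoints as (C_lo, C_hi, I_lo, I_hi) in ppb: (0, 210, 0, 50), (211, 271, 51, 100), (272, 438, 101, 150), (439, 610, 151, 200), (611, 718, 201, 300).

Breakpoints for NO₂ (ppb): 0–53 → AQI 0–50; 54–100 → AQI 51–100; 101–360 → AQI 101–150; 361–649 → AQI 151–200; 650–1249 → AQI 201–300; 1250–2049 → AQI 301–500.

484

PM2.5: 297.596 lies in 242.972–302.306, so I_lo=301, I_hi=500, C_lo=242.972, C_hi=302.306.
(500−301)/(302.306−242.972) × (297.596−242.972) + 301 = 199/59.334 × 54.624 + 301 ≈ 484.20 → 484.
CO: 17.83 lies in 17.49–21.46, so I_lo=101, I_hi=150, C_lo=17.49, C_hi=21.46.
(150−101)/(21.46−17.49) × (17.83−17.49) + 101 = 49/3.97 × 0.34 + 101 ≈ 105.20 → 105.
O₃: row 0.06102–0.10666 (AQI 101–150). (150−101)·(0.06403−0.06102)/(0.10666−0.06102) + 101 = 49·0.00301/0.04564 + 101 ≈ 104.23 → 104.
PM10: 208.32 lies in 137.85–323.53, so I_lo=51, I_hi=100, C_lo=137.85, C_hi=323.53.
(100−51)/(323.53−137.85) × (208.32−137.85) + 51 = 49/185.68 × 70.47 + 51 ≈ 69.60 → 70.
SO₂ 297: bracket 272–438 → index 101–150; slope 49/166, offset 25.
AQI = 101 + 49/166·25 ≈ 108.38 ⇒ 108.
NO₂ 991: bracket 650–1249 → index 201–300; slope 99/599, offset 341.
AQI = 201 + 99/599·341 ≈ 257.36 ⇒ 257.
Sub-indices: PM2.5→484, CO→105, O₃→104, PM10→70, SO₂→108, NO₂→257. Overall AQI = max = 484; dominant pollutant is PM2.5.
AQI 484: Hazardous.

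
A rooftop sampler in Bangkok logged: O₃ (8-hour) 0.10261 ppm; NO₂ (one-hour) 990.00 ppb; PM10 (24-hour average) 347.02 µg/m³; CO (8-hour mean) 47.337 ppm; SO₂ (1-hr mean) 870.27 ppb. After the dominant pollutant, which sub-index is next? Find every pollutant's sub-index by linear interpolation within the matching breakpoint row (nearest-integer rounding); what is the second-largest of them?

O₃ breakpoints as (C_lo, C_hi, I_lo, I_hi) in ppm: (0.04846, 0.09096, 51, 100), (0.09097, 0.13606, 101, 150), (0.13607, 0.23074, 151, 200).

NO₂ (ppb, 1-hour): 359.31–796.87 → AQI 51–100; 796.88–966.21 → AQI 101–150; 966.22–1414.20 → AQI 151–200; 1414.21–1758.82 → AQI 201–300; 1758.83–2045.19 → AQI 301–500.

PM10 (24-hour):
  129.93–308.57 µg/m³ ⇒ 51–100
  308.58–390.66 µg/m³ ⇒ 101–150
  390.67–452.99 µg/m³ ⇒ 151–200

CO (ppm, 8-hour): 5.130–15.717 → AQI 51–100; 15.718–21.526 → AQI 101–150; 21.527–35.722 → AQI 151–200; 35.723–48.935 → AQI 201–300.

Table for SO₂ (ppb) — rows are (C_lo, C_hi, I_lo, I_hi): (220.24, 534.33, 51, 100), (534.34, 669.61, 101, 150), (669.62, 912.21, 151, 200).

O₃: 0.10261 ∈ [0.09097, 0.13606] ↔ index [101, 150].
101 + (0.10261−0.09097)·(150−101)/(0.13606−0.09097) = 101 + 0.01164·49/0.04509 ≈ 113.65, so AQI = 114.
NO₂ 990.00: bracket 966.22–1414.20 → index 151–200; slope 49/447.98, offset 23.78.
AQI = 151 + 49/447.98·23.78 ≈ 153.60 ⇒ 154.
PM10 347.02: bracket 308.58–390.66 → index 101–150; slope 49/82.08, offset 38.44.
AQI = 101 + 49/82.08·38.44 ≈ 123.95 ⇒ 124.
CO: 47.337 ∈ [35.723, 48.935] ↔ index [201, 300].
201 + (47.337−35.723)·(300−201)/(48.935−35.723) = 201 + 11.614·99/13.212 ≈ 288.03, so AQI = 288.
SO₂: 870.27 ∈ [669.62, 912.21] ↔ index [151, 200].
151 + (870.27−669.62)·(200−151)/(912.21−669.62) = 151 + 200.65·49/242.59 ≈ 191.53, so AQI = 192.
Sub-indices: O₃→114, NO₂→154, PM10→124, CO→288, SO₂→192. Ranked high→low: 288, 192, 154, 124, 114. Second-highest sub-index = 192.

192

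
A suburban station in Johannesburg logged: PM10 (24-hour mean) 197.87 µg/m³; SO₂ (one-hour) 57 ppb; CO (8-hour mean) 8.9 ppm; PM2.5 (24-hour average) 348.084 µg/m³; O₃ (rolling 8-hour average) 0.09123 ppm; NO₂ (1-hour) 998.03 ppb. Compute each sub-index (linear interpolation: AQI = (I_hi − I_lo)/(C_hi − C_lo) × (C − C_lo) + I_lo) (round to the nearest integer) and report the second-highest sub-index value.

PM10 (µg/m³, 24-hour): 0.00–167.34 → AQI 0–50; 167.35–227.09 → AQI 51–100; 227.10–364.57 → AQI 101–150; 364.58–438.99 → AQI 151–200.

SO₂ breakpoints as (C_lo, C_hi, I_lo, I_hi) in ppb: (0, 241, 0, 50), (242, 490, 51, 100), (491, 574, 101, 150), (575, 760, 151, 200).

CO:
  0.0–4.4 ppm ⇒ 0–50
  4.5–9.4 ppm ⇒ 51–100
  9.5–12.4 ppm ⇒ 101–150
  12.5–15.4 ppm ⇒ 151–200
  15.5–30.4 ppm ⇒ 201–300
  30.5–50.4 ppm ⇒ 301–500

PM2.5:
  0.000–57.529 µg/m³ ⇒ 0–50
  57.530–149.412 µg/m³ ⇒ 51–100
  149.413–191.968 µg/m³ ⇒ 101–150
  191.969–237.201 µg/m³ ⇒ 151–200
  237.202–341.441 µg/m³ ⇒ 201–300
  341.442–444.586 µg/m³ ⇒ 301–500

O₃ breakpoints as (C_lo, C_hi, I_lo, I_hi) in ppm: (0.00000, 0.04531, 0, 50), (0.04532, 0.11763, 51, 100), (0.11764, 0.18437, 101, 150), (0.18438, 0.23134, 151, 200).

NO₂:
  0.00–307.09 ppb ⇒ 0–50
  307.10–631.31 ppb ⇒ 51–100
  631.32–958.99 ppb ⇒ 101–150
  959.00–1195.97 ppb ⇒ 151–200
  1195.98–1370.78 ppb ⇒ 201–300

159

PM10: row 167.35–227.09 (AQI 51–100). (100−51)·(197.87−167.35)/(227.09−167.35) + 51 = 49·30.52/59.74 + 51 ≈ 76.03 → 76.
SO₂: 57 lies in 0–241, so I_lo=0, I_hi=50, C_lo=0, C_hi=241.
(50−0)/(241−0) × (57−0) + 0 = 50/241 × 57 + 0 ≈ 11.83 → 12.
CO: 8.9 ∈ [4.5, 9.4] ↔ index [51, 100].
51 + (8.9−4.5)·(100−51)/(9.4−4.5) = 51 + 4.4·49/4.9 ≈ 95.00, so AQI = 95.
PM2.5 348.084: bracket 341.442–444.586 → index 301–500; slope 199/103.144, offset 6.642.
AQI = 301 + 199/103.144·6.642 ≈ 313.81 ⇒ 314.
O₃ 0.09123: bracket 0.04532–0.11763 → index 51–100; slope 49/0.07231, offset 0.04591.
AQI = 51 + 49/0.07231·0.04591 ≈ 82.11 ⇒ 82.
NO₂: row 959.00–1195.97 (AQI 151–200). (200−151)·(998.03−959.00)/(1195.97−959.00) + 151 = 49·39.03/236.97 + 151 ≈ 159.07 → 159.
Sub-indices: PM10→76, SO₂→12, CO→95, PM2.5→314, O₃→82, NO₂→159. Ranked high→low: 314, 159, 95, 82, 76, 12. Second-highest sub-index = 159.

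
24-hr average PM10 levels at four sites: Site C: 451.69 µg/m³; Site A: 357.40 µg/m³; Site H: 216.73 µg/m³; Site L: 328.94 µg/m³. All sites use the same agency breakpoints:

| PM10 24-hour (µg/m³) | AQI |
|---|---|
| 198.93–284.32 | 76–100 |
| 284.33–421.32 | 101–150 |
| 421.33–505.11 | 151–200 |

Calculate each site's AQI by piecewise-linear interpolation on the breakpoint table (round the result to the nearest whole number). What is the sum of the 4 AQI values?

Site C: 451.69 lies in 421.33–505.11, so I_lo=151, I_hi=200, C_lo=421.33, C_hi=505.11.
(200−151)/(505.11−421.33) × (451.69−421.33) + 151 = 49/83.78 × 30.36 + 151 ≈ 168.76 → 169.
Site A: row 284.33–421.32 (AQI 101–150). (150−101)·(357.40−284.33)/(421.32−284.33) + 101 = 49·73.07/136.99 + 101 ≈ 127.14 → 127.
Site H: 216.73 ∈ [198.93, 284.32] ↔ index [76, 100].
76 + (216.73−198.93)·(100−76)/(284.32−198.93) = 76 + 17.80·24/85.39 ≈ 81.00, so AQI = 81.
Site L: 328.94 ∈ [284.33, 421.32] ↔ index [101, 150].
101 + (328.94−284.33)·(150−101)/(421.32−284.33) = 101 + 44.61·49/136.99 ≈ 116.96, so AQI = 117.
AQIs: Site C=169, Site A=127, Site H=81, Site L=117. Sum = 169 + 127 + 81 + 117 = 494.

494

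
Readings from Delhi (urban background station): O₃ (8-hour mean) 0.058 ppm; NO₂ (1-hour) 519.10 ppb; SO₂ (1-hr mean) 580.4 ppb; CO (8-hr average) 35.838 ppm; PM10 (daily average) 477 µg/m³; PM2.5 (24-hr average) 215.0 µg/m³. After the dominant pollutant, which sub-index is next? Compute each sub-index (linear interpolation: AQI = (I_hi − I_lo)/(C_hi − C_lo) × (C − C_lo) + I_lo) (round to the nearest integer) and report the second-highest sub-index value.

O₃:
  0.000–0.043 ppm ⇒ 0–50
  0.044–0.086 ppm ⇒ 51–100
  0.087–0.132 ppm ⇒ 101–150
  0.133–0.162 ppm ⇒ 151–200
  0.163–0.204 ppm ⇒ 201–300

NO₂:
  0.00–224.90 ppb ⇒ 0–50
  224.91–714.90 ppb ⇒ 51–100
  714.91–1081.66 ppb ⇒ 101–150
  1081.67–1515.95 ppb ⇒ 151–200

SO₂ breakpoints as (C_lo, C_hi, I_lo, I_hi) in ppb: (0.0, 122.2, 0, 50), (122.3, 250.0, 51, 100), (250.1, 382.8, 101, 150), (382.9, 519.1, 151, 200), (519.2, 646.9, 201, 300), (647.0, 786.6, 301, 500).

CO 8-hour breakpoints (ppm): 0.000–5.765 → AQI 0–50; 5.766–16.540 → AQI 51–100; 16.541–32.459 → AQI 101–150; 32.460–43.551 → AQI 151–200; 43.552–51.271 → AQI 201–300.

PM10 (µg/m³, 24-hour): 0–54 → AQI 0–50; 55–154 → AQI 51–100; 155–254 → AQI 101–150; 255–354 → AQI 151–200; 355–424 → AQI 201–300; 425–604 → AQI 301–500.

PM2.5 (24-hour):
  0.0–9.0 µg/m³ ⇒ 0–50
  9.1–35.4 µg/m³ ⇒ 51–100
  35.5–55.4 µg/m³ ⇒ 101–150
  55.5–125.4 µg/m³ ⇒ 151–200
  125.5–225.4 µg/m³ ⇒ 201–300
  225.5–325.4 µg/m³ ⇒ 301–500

O₃: 0.058 ∈ [0.044, 0.086] ↔ index [51, 100].
51 + (0.058−0.044)·(100−51)/(0.086−0.044) = 51 + 0.014·49/0.042 ≈ 67.33, so AQI = 67.
NO₂: 519.10 ∈ [224.91, 714.90] ↔ index [51, 100].
51 + (519.10−224.91)·(100−51)/(714.90−224.91) = 51 + 294.19·49/489.99 ≈ 80.42, so AQI = 80.
SO₂: 580.4 lies in 519.2–646.9, so I_lo=201, I_hi=300, C_lo=519.2, C_hi=646.9.
(300−201)/(646.9−519.2) × (580.4−519.2) + 201 = 99/127.7 × 61.2 + 201 ≈ 248.45 → 248.
CO: 35.838 ∈ [32.460, 43.551] ↔ index [151, 200].
151 + (35.838−32.460)·(200−151)/(43.551−32.460) = 151 + 3.378·49/11.091 ≈ 165.92, so AQI = 166.
PM10: 477 ∈ [425, 604] ↔ index [301, 500].
301 + (477−425)·(500−301)/(604−425) = 301 + 52·199/179 ≈ 358.81, so AQI = 359.
PM2.5 215.0: bracket 125.5–225.4 → index 201–300; slope 99/99.9, offset 89.5.
AQI = 201 + 99/99.9·89.5 ≈ 289.69 ⇒ 290.
Sub-indices: O₃→67, NO₂→80, SO₂→248, CO→166, PM10→359, PM2.5→290. Ranked high→low: 359, 290, 248, 166, 80, 67. Second-highest sub-index = 290.

290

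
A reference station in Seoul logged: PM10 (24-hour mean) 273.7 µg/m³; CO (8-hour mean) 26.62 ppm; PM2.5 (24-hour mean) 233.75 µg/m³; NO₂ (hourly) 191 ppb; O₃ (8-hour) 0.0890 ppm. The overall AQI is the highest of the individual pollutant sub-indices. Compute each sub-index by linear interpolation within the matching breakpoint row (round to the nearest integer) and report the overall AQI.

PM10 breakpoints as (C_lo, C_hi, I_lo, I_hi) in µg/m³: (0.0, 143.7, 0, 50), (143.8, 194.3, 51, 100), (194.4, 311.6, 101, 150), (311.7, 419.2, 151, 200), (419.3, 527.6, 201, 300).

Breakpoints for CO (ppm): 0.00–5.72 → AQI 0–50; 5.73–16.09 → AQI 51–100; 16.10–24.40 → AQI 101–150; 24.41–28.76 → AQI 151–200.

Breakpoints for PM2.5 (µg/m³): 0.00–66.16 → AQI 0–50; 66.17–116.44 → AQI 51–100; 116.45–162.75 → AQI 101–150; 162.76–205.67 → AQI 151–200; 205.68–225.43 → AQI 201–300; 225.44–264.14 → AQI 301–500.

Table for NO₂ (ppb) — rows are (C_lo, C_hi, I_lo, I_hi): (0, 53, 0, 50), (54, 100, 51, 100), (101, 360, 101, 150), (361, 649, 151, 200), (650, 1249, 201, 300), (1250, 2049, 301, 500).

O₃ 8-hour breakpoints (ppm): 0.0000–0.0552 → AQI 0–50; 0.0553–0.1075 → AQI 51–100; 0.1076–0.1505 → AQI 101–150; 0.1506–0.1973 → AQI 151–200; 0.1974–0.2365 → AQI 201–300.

344

PM10: 273.7 ∈ [194.4, 311.6] ↔ index [101, 150].
101 + (273.7−194.4)·(150−101)/(311.6−194.4) = 101 + 79.3·49/117.2 ≈ 134.15, so AQI = 134.
CO: 26.62 lies in 24.41–28.76, so I_lo=151, I_hi=200, C_lo=24.41, C_hi=28.76.
(200−151)/(28.76−24.41) × (26.62−24.41) + 151 = 49/4.35 × 2.21 + 151 ≈ 175.89 → 176.
PM2.5 233.75: bracket 225.44–264.14 → index 301–500; slope 199/38.70, offset 8.31.
AQI = 301 + 199/38.70·8.31 ≈ 343.73 ⇒ 344.
NO₂: 191 lies in 101–360, so I_lo=101, I_hi=150, C_lo=101, C_hi=360.
(150−101)/(360−101) × (191−101) + 101 = 49/259 × 90 + 101 ≈ 118.03 → 118.
O₃: row 0.0553–0.1075 (AQI 51–100). (100−51)·(0.0890−0.0553)/(0.1075−0.0553) + 51 = 49·0.0337/0.0522 + 51 ≈ 82.63 → 83.
Sub-indices: PM10→134, CO→176, PM2.5→344, NO₂→118, O₃→83. Overall AQI = max = 344; dominant pollutant is PM2.5.
AQI 344: Hazardous.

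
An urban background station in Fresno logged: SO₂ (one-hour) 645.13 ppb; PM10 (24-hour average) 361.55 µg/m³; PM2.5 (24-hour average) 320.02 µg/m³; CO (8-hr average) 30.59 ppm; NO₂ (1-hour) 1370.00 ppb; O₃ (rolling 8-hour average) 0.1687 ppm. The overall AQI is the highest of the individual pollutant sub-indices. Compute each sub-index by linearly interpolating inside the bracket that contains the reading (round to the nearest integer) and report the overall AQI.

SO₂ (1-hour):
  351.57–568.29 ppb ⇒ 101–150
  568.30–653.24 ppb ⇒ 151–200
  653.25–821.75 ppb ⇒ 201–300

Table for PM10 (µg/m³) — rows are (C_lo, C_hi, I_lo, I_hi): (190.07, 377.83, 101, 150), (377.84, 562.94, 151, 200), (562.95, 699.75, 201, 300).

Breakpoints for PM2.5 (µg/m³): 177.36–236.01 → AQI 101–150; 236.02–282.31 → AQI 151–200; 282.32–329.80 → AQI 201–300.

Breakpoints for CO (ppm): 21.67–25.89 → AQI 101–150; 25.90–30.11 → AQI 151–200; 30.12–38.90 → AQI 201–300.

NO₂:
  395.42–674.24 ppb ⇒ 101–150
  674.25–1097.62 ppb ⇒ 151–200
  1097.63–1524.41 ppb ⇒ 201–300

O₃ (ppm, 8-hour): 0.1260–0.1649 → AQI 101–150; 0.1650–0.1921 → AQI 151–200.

280

SO₂: 645.13 ∈ [568.30, 653.24] ↔ index [151, 200].
151 + (645.13−568.30)·(200−151)/(653.24−568.30) = 151 + 76.83·49/84.94 ≈ 195.32, so AQI = 195.
PM10: row 190.07–377.83 (AQI 101–150). (150−101)·(361.55−190.07)/(377.83−190.07) + 101 = 49·171.48/187.76 + 101 ≈ 145.75 → 146.
PM2.5 320.02: bracket 282.32–329.80 → index 201–300; slope 99/47.48, offset 37.70.
AQI = 201 + 99/47.48·37.70 ≈ 279.61 ⇒ 280.
CO 30.59: bracket 30.12–38.90 → index 201–300; slope 99/8.78, offset 0.47.
AQI = 201 + 99/8.78·0.47 ≈ 206.30 ⇒ 206.
NO₂: 1370.00 ∈ [1097.63, 1524.41] ↔ index [201, 300].
201 + (1370.00−1097.63)·(300−201)/(1524.41−1097.63) = 201 + 272.37·99/426.78 ≈ 264.18, so AQI = 264.
O₃ 0.1687: bracket 0.1650–0.1921 → index 151–200; slope 49/0.0271, offset 0.0037.
AQI = 151 + 49/0.0271·0.0037 ≈ 157.69 ⇒ 158.
Sub-indices: SO₂→195, PM10→146, PM2.5→280, CO→206, NO₂→264, O₃→158. Overall AQI = max = 280; dominant pollutant is PM2.5.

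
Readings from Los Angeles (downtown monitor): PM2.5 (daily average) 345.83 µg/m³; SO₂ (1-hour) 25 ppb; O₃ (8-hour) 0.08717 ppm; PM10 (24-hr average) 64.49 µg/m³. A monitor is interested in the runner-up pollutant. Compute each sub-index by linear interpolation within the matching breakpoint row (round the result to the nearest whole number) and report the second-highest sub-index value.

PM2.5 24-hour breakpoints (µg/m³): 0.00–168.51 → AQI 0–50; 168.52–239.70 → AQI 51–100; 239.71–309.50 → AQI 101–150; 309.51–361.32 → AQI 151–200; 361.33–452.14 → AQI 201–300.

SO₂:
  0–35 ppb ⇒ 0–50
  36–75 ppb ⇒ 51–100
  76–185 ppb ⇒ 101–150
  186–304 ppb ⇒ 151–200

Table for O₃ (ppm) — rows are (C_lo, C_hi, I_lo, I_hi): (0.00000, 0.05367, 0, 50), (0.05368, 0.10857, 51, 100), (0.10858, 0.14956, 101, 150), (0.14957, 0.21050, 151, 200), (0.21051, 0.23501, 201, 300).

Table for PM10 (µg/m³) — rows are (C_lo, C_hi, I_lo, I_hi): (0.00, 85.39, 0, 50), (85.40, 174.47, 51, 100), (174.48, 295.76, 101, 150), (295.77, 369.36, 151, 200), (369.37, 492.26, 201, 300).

PM2.5 345.83: bracket 309.51–361.32 → index 151–200; slope 49/51.81, offset 36.32.
AQI = 151 + 49/51.81·36.32 ≈ 185.35 ⇒ 185.
SO₂: row 0–35 (AQI 0–50). (50−0)·(25−0)/(35−0) + 0 = 50·25/35 + 0 ≈ 35.71 → 36.
O₃: 0.08717 ∈ [0.05368, 0.10857] ↔ index [51, 100].
51 + (0.08717−0.05368)·(100−51)/(0.10857−0.05368) = 51 + 0.03349·49/0.05489 ≈ 80.90, so AQI = 81.
PM10: 64.49 lies in 0.00–85.39, so I_lo=0, I_hi=50, C_lo=0.00, C_hi=85.39.
(50−0)/(85.39−0.00) × (64.49−0.00) + 0 = 50/85.39 × 64.49 + 0 ≈ 37.76 → 38.
Sub-indices: PM2.5→185, SO₂→36, O₃→81, PM10→38. Ranked high→low: 185, 81, 38, 36. Second-highest sub-index = 81.

81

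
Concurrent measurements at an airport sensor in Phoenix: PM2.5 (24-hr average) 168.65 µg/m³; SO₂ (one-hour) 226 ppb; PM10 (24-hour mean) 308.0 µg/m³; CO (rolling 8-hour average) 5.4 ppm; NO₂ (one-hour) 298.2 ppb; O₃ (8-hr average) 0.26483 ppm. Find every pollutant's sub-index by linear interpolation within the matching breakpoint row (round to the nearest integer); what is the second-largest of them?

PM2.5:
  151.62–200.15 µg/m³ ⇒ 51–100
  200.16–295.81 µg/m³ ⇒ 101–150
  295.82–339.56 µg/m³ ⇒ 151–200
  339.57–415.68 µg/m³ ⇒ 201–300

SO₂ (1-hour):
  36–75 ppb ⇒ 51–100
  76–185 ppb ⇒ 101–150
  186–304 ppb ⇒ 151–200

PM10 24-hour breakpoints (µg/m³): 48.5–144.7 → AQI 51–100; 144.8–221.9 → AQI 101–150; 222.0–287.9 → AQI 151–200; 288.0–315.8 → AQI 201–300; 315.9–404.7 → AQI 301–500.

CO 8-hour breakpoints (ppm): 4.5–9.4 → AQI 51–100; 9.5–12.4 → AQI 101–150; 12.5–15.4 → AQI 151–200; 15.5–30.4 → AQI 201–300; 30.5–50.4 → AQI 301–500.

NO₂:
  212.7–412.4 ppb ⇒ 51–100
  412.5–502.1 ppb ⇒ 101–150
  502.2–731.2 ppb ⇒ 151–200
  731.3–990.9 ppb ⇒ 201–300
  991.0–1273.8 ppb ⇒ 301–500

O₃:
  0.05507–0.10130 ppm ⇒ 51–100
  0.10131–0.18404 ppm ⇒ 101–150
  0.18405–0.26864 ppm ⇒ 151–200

PM2.5 168.65: bracket 151.62–200.15 → index 51–100; slope 49/48.53, offset 17.03.
AQI = 51 + 49/48.53·17.03 ≈ 68.19 ⇒ 68.
SO₂: row 186–304 (AQI 151–200). (200−151)·(226−186)/(304−186) + 151 = 49·40/118 + 151 ≈ 167.61 → 168.
PM10 308.0: bracket 288.0–315.8 → index 201–300; slope 99/27.8, offset 20.0.
AQI = 201 + 99/27.8·20.0 ≈ 272.22 ⇒ 272.
CO: 5.4 ∈ [4.5, 9.4] ↔ index [51, 100].
51 + (5.4−4.5)·(100−51)/(9.4−4.5) = 51 + 0.9·49/4.9 ≈ 60.00, so AQI = 60.
NO₂: row 212.7–412.4 (AQI 51–100). (100−51)·(298.2−212.7)/(412.4−212.7) + 51 = 49·85.5/199.7 + 51 ≈ 71.98 → 72.
O₃: 0.26483 lies in 0.18405–0.26864, so I_lo=151, I_hi=200, C_lo=0.18405, C_hi=0.26864.
(200−151)/(0.26864−0.18405) × (0.26483−0.18405) + 151 = 49/0.08459 × 0.08078 + 151 ≈ 197.79 → 198.
Sub-indices: PM2.5→68, SO₂→168, PM10→272, CO→60, NO₂→72, O₃→198. Ranked high→low: 272, 198, 168, 72, 68, 60. Second-highest sub-index = 198.

198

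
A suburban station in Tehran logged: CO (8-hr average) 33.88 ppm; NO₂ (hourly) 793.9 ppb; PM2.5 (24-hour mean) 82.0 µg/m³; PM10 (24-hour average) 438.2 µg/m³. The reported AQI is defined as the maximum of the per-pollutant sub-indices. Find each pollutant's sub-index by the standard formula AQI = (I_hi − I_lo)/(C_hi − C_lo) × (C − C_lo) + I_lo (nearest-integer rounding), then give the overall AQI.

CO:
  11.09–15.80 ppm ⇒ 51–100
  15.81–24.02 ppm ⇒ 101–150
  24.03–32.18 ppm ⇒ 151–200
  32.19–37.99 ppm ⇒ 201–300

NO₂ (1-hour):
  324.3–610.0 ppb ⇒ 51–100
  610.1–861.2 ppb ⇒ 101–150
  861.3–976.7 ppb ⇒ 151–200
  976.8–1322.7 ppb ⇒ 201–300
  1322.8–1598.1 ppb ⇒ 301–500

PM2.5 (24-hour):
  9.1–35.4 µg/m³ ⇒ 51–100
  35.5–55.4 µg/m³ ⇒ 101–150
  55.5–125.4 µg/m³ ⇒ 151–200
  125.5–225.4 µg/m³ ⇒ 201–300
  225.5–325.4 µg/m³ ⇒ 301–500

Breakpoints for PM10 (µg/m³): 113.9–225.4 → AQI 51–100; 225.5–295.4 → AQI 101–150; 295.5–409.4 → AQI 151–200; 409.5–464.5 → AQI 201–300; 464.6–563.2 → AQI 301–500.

CO: row 32.19–37.99 (AQI 201–300). (300−201)·(33.88−32.19)/(37.99−32.19) + 201 = 99·1.69/5.80 + 201 ≈ 229.85 → 230.
NO₂ 793.9: bracket 610.1–861.2 → index 101–150; slope 49/251.1, offset 183.8.
AQI = 101 + 49/251.1·183.8 ≈ 136.87 ⇒ 137.
PM2.5: 82.0 ∈ [55.5, 125.4] ↔ index [151, 200].
151 + (82.0−55.5)·(200−151)/(125.4−55.5) = 151 + 26.5·49/69.9 ≈ 169.58, so AQI = 170.
PM10 438.2: bracket 409.5–464.5 → index 201–300; slope 99/55.0, offset 28.7.
AQI = 201 + 99/55.0·28.7 ≈ 252.66 ⇒ 253.
Sub-indices: CO→230, NO₂→137, PM2.5→170, PM10→253. Overall AQI = max = 253; dominant pollutant is PM10.
AQI 253: Very Unhealthy.

253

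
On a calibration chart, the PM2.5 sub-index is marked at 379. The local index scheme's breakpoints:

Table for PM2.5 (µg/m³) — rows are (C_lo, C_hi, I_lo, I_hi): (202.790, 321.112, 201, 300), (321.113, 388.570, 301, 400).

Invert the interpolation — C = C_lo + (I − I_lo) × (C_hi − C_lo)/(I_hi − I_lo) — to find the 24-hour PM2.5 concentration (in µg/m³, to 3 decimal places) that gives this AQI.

374.261

AQI 379 lies in the 301–400 band, which corresponds to 321.113–388.570 µg/m³.
C = 321.113 + (379−301)×(388.570−321.113)/(400−301) = 321.113 + 78×67.457/99 ≈ 374.26094 µg/m³ → 374.261 µg/m³ to 3 dp.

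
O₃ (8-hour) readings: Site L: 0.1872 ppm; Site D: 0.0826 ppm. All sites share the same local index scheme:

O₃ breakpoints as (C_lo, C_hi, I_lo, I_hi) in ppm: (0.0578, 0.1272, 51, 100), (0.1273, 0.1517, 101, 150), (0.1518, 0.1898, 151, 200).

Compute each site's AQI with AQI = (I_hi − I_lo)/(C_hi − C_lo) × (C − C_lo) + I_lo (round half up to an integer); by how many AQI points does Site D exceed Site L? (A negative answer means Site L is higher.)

-128

Site L: 0.1872 lies in 0.1518–0.1898, so I_lo=151, I_hi=200, C_lo=0.1518, C_hi=0.1898.
(200−151)/(0.1898−0.1518) × (0.1872−0.1518) + 151 = 49/0.0380 × 0.0354 + 151 ≈ 196.65 → 197.
Site D 0.0826: bracket 0.0578–0.1272 → index 51–100; slope 49/0.0694, offset 0.0248.
AQI = 51 + 49/0.0694·0.0248 ≈ 68.51 ⇒ 69.
AQIs: Site L=197, Site D=69. Site D (69) − Site L (197) = -128.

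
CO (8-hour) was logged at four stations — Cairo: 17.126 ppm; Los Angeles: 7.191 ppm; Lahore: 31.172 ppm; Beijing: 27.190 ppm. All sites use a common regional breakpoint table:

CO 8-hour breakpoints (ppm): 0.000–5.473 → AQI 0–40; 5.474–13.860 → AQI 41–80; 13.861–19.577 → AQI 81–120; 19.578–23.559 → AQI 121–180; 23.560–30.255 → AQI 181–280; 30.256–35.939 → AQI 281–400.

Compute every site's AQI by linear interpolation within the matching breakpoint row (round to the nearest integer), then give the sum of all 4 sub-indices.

687

Cairo: 17.126 ∈ [13.861, 19.577] ↔ index [81, 120].
81 + (17.126−13.861)·(120−81)/(19.577−13.861) = 81 + 3.265·39/5.716 ≈ 103.28, so AQI = 103.
Los Angeles: row 5.474–13.860 (AQI 41–80). (80−41)·(7.191−5.474)/(13.860−5.474) + 41 = 39·1.717/8.386 + 41 ≈ 48.99 → 49.
Lahore 31.172: bracket 30.256–35.939 → index 281–400; slope 119/5.683, offset 0.916.
AQI = 281 + 119/5.683·0.916 ≈ 300.18 ⇒ 300.
Beijing 27.190: bracket 23.560–30.255 → index 181–280; slope 99/6.695, offset 3.630.
AQI = 181 + 99/6.695·3.630 ≈ 234.68 ⇒ 235.
AQIs: Cairo=103, Los Angeles=49, Lahore=300, Beijing=235. Sum = 103 + 49 + 300 + 235 = 687.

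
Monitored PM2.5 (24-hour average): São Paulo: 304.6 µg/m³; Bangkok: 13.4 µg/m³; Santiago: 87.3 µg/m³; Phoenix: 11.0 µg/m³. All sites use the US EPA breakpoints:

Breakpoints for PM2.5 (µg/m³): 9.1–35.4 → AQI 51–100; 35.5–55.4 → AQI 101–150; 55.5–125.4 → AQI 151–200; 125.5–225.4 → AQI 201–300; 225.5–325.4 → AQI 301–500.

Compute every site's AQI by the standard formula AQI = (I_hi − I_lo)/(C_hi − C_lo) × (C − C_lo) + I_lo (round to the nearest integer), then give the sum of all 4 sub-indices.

746

São Paulo 304.6: bracket 225.5–325.4 → index 301–500; slope 199/99.9, offset 79.1.
AQI = 301 + 199/99.9·79.1 ≈ 458.57 ⇒ 459.
Bangkok: 13.4 ∈ [9.1, 35.4] ↔ index [51, 100].
51 + (13.4−9.1)·(100−51)/(35.4−9.1) = 51 + 4.3·49/26.3 ≈ 59.01, so AQI = 59.
Santiago 87.3: bracket 55.5–125.4 → index 151–200; slope 49/69.9, offset 31.8.
AQI = 151 + 49/69.9·31.8 ≈ 173.29 ⇒ 173.
Phoenix 11.0: bracket 9.1–35.4 → index 51–100; slope 49/26.3, offset 1.9.
AQI = 51 + 49/26.3·1.9 ≈ 54.54 ⇒ 55.
AQIs: São Paulo=459, Bangkok=59, Santiago=173, Phoenix=55. Sum = 459 + 59 + 173 + 55 = 746.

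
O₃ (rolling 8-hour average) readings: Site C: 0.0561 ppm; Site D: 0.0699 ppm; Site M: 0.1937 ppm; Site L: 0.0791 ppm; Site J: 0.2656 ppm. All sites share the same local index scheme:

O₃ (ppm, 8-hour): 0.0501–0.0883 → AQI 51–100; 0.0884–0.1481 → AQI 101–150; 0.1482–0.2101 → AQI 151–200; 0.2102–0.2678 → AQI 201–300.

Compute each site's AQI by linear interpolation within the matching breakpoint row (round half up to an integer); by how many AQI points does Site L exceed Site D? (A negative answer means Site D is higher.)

12

Site C 0.0561: bracket 0.0501–0.0883 → index 51–100; slope 49/0.0382, offset 0.0060.
AQI = 51 + 49/0.0382·0.0060 ≈ 58.70 ⇒ 59.
Site D: 0.0699 lies in 0.0501–0.0883, so I_lo=51, I_hi=100, C_lo=0.0501, C_hi=0.0883.
(100−51)/(0.0883−0.0501) × (0.0699−0.0501) + 51 = 49/0.0382 × 0.0198 + 51 ≈ 76.40 → 76.
Site M: 0.1937 ∈ [0.1482, 0.2101] ↔ index [151, 200].
151 + (0.1937−0.1482)·(200−151)/(0.2101−0.1482) = 151 + 0.0455·49/0.0619 ≈ 187.02, so AQI = 187.
Site L: 0.0791 lies in 0.0501–0.0883, so I_lo=51, I_hi=100, C_lo=0.0501, C_hi=0.0883.
(100−51)/(0.0883−0.0501) × (0.0791−0.0501) + 51 = 49/0.0382 × 0.0290 + 51 ≈ 88.20 → 88.
Site J 0.2656: bracket 0.2102–0.2678 → index 201–300; slope 99/0.0576, offset 0.0554.
AQI = 201 + 99/0.0576·0.0554 ≈ 296.22 ⇒ 296.
AQIs: Site C=59, Site D=76, Site M=187, Site L=88, Site J=296. Site L (88) − Site D (76) = 12.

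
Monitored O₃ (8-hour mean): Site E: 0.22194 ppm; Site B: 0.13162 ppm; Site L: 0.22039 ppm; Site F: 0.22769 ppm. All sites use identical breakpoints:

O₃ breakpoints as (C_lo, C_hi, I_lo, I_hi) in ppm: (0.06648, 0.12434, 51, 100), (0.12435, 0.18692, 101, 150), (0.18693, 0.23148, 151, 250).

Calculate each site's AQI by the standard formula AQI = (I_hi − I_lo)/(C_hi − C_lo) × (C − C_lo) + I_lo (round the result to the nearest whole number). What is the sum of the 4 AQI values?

Site E: row 0.18693–0.23148 (AQI 151–250). (250−151)·(0.22194−0.18693)/(0.23148−0.18693) + 151 = 99·0.03501/0.04455 + 151 ≈ 228.80 → 229.
Site B: row 0.12435–0.18692 (AQI 101–150). (150−101)·(0.13162−0.12435)/(0.18692−0.12435) + 101 = 49·0.00727/0.06257 + 101 ≈ 106.69 → 107.
Site L: row 0.18693–0.23148 (AQI 151–250). (250−151)·(0.22039−0.18693)/(0.23148−0.18693) + 151 = 99·0.03346/0.04455 + 151 ≈ 225.36 → 225.
Site F 0.22769: bracket 0.18693–0.23148 → index 151–250; slope 99/0.04455, offset 0.04076.
AQI = 151 + 99/0.04455·0.04076 ≈ 241.58 ⇒ 242.
AQIs: Site E=229, Site B=107, Site L=225, Site F=242. Sum = 229 + 107 + 225 + 242 = 803.

803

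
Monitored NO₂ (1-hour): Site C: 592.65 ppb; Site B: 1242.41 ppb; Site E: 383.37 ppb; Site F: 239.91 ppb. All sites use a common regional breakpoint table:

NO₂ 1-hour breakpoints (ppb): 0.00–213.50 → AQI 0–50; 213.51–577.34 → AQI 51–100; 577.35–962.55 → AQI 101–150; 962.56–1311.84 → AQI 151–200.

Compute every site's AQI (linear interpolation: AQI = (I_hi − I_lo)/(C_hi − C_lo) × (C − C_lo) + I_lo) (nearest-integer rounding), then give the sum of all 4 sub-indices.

Site C: row 577.35–962.55 (AQI 101–150). (150−101)·(592.65−577.35)/(962.55−577.35) + 101 = 49·15.30/385.20 + 101 ≈ 102.95 → 103.
Site B: row 962.56–1311.84 (AQI 151–200). (200−151)·(1242.41−962.56)/(1311.84−962.56) + 151 = 49·279.85/349.28 + 151 ≈ 190.26 → 190.
Site E: 383.37 ∈ [213.51, 577.34] ↔ index [51, 100].
51 + (383.37−213.51)·(100−51)/(577.34−213.51) = 51 + 169.86·49/363.83 ≈ 73.88, so AQI = 74.
Site F: 239.91 ∈ [213.51, 577.34] ↔ index [51, 100].
51 + (239.91−213.51)·(100−51)/(577.34−213.51) = 51 + 26.40·49/363.83 ≈ 54.56, so AQI = 55.
AQIs: Site C=103, Site B=190, Site E=74, Site F=55. Sum = 103 + 190 + 74 + 55 = 422.

422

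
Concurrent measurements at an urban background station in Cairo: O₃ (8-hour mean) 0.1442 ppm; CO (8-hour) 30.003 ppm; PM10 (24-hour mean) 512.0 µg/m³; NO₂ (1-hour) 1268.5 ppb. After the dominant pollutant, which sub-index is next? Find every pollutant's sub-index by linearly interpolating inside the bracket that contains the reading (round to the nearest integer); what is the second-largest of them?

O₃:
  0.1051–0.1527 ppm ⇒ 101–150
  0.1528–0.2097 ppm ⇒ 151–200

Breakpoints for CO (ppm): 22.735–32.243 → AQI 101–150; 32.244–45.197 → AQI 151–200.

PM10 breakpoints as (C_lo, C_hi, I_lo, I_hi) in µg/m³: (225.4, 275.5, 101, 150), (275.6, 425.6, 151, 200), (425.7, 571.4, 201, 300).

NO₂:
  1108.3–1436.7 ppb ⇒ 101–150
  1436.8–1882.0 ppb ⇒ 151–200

141

O₃ 0.1442: bracket 0.1051–0.1527 → index 101–150; slope 49/0.0476, offset 0.0391.
AQI = 101 + 49/0.0476·0.0391 ≈ 141.25 ⇒ 141.
CO: 30.003 ∈ [22.735, 32.243] ↔ index [101, 150].
101 + (30.003−22.735)·(150−101)/(32.243−22.735) = 101 + 7.268·49/9.508 ≈ 138.46, so AQI = 138.
PM10: 512.0 lies in 425.7–571.4, so I_lo=201, I_hi=300, C_lo=425.7, C_hi=571.4.
(300−201)/(571.4−425.7) × (512.0−425.7) + 201 = 99/145.7 × 86.3 + 201 ≈ 259.64 → 260.
NO₂: row 1108.3–1436.7 (AQI 101–150). (150−101)·(1268.5−1108.3)/(1436.7−1108.3) + 101 = 49·160.2/328.4 + 101 ≈ 124.90 → 125.
Sub-indices: O₃→141, CO→138, PM10→260, NO₂→125. Ranked high→low: 260, 141, 138, 125. Second-highest sub-index = 141.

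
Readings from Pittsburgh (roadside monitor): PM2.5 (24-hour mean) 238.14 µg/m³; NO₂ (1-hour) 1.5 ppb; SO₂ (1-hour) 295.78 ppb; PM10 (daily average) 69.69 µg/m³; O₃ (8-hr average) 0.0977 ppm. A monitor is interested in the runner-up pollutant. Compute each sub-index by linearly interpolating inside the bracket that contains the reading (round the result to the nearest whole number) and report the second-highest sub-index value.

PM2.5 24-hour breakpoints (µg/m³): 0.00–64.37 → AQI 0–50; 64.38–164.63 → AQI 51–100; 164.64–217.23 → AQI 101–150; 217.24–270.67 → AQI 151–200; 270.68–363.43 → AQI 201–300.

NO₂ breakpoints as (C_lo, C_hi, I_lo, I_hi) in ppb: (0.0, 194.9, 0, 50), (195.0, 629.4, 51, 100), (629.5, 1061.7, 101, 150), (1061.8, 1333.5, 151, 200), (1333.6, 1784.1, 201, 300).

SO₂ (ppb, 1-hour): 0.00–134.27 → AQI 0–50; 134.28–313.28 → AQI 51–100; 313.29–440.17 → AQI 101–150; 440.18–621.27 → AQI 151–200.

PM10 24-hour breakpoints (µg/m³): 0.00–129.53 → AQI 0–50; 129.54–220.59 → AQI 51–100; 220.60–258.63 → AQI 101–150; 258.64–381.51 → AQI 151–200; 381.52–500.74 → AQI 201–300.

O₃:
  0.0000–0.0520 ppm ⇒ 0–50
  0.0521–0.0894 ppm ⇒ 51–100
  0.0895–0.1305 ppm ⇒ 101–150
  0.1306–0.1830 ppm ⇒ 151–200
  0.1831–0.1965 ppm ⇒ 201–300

111

PM2.5: 238.14 lies in 217.24–270.67, so I_lo=151, I_hi=200, C_lo=217.24, C_hi=270.67.
(200−151)/(270.67−217.24) × (238.14−217.24) + 151 = 49/53.43 × 20.90 + 151 ≈ 170.17 → 170.
NO₂: 1.5 ∈ [0.0, 194.9] ↔ index [0, 50].
0 + (1.5−0.0)·(50−0)/(194.9−0.0) = 0 + 1.5·50/194.9 ≈ 0.38, so AQI = 0.
SO₂: 295.78 lies in 134.28–313.28, so I_lo=51, I_hi=100, C_lo=134.28, C_hi=313.28.
(100−51)/(313.28−134.28) × (295.78−134.28) + 51 = 49/179.00 × 161.50 + 51 ≈ 95.21 → 95.
PM10: 69.69 ∈ [0.00, 129.53] ↔ index [0, 50].
0 + (69.69−0.00)·(50−0)/(129.53−0.00) = 0 + 69.69·50/129.53 ≈ 26.90, so AQI = 27.
O₃: 0.0977 ∈ [0.0895, 0.1305] ↔ index [101, 150].
101 + (0.0977−0.0895)·(150−101)/(0.1305−0.0895) = 101 + 0.0082·49/0.0410 ≈ 110.80, so AQI = 111.
Sub-indices: PM2.5→170, NO₂→0, SO₂→95, PM10→27, O₃→111. Ranked high→low: 170, 111, 95, 27, 0. Second-highest sub-index = 111.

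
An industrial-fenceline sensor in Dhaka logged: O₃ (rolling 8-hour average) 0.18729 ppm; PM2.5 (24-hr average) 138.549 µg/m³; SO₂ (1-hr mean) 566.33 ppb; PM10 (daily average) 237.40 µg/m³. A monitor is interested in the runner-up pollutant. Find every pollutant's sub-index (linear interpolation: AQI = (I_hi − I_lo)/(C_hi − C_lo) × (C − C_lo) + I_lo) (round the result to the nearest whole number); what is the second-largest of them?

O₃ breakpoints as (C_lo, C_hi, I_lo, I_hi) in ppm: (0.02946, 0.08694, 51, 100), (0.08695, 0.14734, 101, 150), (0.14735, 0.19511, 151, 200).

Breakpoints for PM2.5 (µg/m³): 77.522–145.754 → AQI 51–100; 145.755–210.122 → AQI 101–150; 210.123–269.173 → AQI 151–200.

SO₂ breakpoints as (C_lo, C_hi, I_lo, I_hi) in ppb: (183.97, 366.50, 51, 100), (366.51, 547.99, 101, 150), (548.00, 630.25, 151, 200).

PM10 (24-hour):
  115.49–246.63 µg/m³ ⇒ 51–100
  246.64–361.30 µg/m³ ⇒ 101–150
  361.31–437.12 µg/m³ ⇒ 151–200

O₃: 0.18729 ∈ [0.14735, 0.19511] ↔ index [151, 200].
151 + (0.18729−0.14735)·(200−151)/(0.19511−0.14735) = 151 + 0.03994·49/0.04776 ≈ 191.98, so AQI = 192.
PM2.5 138.549: bracket 77.522–145.754 → index 51–100; slope 49/68.232, offset 61.027.
AQI = 51 + 49/68.232·61.027 ≈ 94.83 ⇒ 95.
SO₂: 566.33 ∈ [548.00, 630.25] ↔ index [151, 200].
151 + (566.33−548.00)·(200−151)/(630.25−548.00) = 151 + 18.33·49/82.25 ≈ 161.92, so AQI = 162.
PM10: row 115.49–246.63 (AQI 51–100). (100−51)·(237.40−115.49)/(246.63−115.49) + 51 = 49·121.91/131.14 + 51 ≈ 96.55 → 97.
Sub-indices: O₃→192, PM2.5→95, SO₂→162, PM10→97. Ranked high→low: 192, 162, 97, 95. Second-highest sub-index = 162.

162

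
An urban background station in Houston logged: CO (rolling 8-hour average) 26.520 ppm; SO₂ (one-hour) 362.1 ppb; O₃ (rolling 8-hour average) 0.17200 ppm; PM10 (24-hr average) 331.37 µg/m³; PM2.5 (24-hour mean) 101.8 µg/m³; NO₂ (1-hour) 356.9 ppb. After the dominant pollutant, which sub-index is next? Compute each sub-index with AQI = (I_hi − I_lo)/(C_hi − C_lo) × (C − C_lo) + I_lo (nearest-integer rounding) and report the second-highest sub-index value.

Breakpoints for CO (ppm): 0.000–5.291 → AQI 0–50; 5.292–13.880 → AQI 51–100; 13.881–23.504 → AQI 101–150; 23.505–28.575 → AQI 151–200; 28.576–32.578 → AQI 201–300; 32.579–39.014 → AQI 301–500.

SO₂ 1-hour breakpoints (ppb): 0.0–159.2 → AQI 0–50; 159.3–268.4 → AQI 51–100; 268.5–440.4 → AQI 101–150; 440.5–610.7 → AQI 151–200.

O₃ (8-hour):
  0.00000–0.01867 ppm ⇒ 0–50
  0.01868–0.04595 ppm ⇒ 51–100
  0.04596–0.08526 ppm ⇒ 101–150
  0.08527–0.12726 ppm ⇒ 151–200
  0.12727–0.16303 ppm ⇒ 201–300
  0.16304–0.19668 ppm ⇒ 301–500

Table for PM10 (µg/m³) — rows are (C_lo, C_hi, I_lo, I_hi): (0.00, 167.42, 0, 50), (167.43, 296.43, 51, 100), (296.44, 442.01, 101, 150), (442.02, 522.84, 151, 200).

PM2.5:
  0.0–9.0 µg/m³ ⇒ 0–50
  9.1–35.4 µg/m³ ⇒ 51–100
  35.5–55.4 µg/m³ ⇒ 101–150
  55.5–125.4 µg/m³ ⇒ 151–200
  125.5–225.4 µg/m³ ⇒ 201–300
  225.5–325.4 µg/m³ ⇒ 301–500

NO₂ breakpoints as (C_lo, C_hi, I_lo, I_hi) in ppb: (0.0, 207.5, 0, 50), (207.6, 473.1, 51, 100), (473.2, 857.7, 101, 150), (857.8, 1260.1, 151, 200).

183

CO: row 23.505–28.575 (AQI 151–200). (200−151)·(26.520−23.505)/(28.575−23.505) + 151 = 49·3.015/5.070 + 151 ≈ 180.14 → 180.
SO₂: 362.1 ∈ [268.5, 440.4] ↔ index [101, 150].
101 + (362.1−268.5)·(150−101)/(440.4−268.5) = 101 + 93.6·49/171.9 ≈ 127.68, so AQI = 128.
O₃: 0.17200 ∈ [0.16304, 0.19668] ↔ index [301, 500].
301 + (0.17200−0.16304)·(500−301)/(0.19668−0.16304) = 301 + 0.00896·199/0.03364 ≈ 354.00, so AQI = 354.
PM10 331.37: bracket 296.44–442.01 → index 101–150; slope 49/145.57, offset 34.93.
AQI = 101 + 49/145.57·34.93 ≈ 112.76 ⇒ 113.
PM2.5: 101.8 ∈ [55.5, 125.4] ↔ index [151, 200].
151 + (101.8−55.5)·(200−151)/(125.4−55.5) = 151 + 46.3·49/69.9 ≈ 183.46, so AQI = 183.
NO₂: 356.9 lies in 207.6–473.1, so I_lo=51, I_hi=100, C_lo=207.6, C_hi=473.1.
(100−51)/(473.1−207.6) × (356.9−207.6) + 51 = 49/265.5 × 149.3 + 51 ≈ 78.55 → 79.
Sub-indices: CO→180, SO₂→128, O₃→354, PM10→113, PM2.5→183, NO₂→79. Ranked high→low: 354, 183, 180, 128, 113, 79. Second-highest sub-index = 183.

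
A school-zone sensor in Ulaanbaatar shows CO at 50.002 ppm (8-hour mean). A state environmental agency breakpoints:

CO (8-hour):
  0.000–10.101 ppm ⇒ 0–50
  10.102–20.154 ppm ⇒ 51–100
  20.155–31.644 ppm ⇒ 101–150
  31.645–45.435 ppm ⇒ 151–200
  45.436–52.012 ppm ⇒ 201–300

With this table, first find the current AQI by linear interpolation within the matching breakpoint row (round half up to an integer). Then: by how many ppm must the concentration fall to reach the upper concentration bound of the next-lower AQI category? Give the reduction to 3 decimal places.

CO: row 45.436–52.012 (AQI 201–300). (300−201)·(50.002−45.436)/(52.012−45.436) + 201 = 99·4.566/6.576 + 201 ≈ 269.74 → 270.
Current AQI 270 is in the Very Unhealthy range (201–300). The next-lower category tops out at AQI 200, whose upper concentration bound is 45.435 ppm.
Reduction needed = 50.002 − 45.435 = 4.567 ppm.

4.567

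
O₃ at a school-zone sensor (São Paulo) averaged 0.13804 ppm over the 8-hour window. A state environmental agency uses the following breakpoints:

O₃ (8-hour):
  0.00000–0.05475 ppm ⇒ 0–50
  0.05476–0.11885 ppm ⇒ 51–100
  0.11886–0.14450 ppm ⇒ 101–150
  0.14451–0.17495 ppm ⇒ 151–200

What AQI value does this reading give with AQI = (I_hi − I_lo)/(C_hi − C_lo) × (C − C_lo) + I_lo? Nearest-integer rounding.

O₃: row 0.11886–0.14450 (AQI 101–150). (150−101)·(0.13804−0.11886)/(0.14450−0.11886) + 101 = 49·0.01918/0.02564 + 101 ≈ 137.65 → 138.
AQI 138 falls in the Unhealthy for Sensitive Groups category.

138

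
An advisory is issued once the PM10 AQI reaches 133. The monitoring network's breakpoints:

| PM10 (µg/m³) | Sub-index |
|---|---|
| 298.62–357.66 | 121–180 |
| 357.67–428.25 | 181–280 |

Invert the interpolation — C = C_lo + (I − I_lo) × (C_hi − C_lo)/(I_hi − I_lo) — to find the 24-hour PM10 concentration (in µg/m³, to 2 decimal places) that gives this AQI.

310.63

AQI 133 lies in the 121–180 band, which corresponds to 298.62–357.66 µg/m³.
C = 298.62 + (133−121)×(357.66−298.62)/(180−121) = 298.62 + 12×59.04/59 ≈ 310.6281 µg/m³ → 310.63 µg/m³ to 2 dp.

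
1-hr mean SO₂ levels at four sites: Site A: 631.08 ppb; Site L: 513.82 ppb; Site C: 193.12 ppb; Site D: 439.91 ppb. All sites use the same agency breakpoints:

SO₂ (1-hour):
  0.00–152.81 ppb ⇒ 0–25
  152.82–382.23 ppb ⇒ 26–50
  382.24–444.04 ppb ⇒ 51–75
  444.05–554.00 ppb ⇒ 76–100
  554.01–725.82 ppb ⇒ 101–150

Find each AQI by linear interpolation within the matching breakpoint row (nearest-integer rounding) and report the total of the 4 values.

Site A 631.08: bracket 554.01–725.82 → index 101–150; slope 49/171.81, offset 77.07.
AQI = 101 + 49/171.81·77.07 ≈ 122.98 ⇒ 123.
Site L: 513.82 lies in 444.05–554.00, so I_lo=76, I_hi=100, C_lo=444.05, C_hi=554.00.
(100−76)/(554.00−444.05) × (513.82−444.05) + 76 = 24/109.95 × 69.77 + 76 ≈ 91.23 → 91.
Site C: 193.12 lies in 152.82–382.23, so I_lo=26, I_hi=50, C_lo=152.82, C_hi=382.23.
(50−26)/(382.23−152.82) × (193.12−152.82) + 26 = 24/229.41 × 40.30 + 26 ≈ 30.22 → 30.
Site D 439.91: bracket 382.24–444.04 → index 51–75; slope 24/61.80, offset 57.67.
AQI = 51 + 24/61.80·57.67 ≈ 73.40 ⇒ 73.
AQIs: Site A=123, Site L=91, Site C=30, Site D=73. Sum = 123 + 91 + 30 + 73 = 317.

317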